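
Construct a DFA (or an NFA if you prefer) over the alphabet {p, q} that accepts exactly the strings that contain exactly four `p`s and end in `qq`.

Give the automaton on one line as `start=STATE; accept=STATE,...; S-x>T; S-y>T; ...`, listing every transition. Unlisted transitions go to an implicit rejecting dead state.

Handle the two conditions separately and then intersect. The first has 6 states tracking the count of `p`s, saturating at 5; the second has 3 states tracking how much of the suffix `qq` has currently been matched. A product state is a pair (one from each), accepting exactly when both do. Minimizing collapses redundant product states.
With 8 states:
        p   q  
>  S0   S1  S0 
   S1   S2  S1 
   S2   S3  S2 
   S3   S4  S3 
   S4   S5  S6 
   S5   S5  S5 
   S6   S5  S7 
 * S7   S5  S7 
(> = start, * = accepting)

start=S0; accept=S7; S0-p>S1; S0-q>S0; S1-p>S2; S1-q>S1; S2-p>S3; S2-q>S2; S3-p>S4; S3-q>S3; S4-p>S5; S4-q>S6; S5-p>S5; S5-q>S5; S6-p>S5; S6-q>S7; S7-p>S5; S7-q>S7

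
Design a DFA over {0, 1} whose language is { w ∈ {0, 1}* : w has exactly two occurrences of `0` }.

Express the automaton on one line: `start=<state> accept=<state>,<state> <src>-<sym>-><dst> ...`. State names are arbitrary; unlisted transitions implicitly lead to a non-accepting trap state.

Count `0`s, saturating at 3: states q0 through q2 mean 0 through 2 `0`s seen; q3 means more than 2. Each `0` increments (capped at q3); other symbols loop. Accept from {q2}.
With 4 states:
        0   1  
>  q0   q1  q0 
   q1   q2  q1 
 * q2   q3  q2 
   q3   q3  q3 
(> = start, * = accepting)

start=q0 accept=q2 q0-0->q1 q0-1->q0 q1-0->q2 q1-1->q1 q2-0->q3 q2-1->q2 q3-0->q3 q3-1->q3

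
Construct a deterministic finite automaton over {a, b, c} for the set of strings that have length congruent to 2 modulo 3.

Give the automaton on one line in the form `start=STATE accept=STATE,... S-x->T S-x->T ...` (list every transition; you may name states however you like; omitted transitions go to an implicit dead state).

Only the length mod 3 matters, so use a 3-cycle: from any state, every input symbol moves to the next state, wrapping s2 back to s0. Mark s2 accepting.
        a   b   c  
>  s0   s1  s1  s1 
   s1   s2  s2  s2 
 * s2   s0  s0  s0 
(> = start, * = accepting)

start=s0 accept=s2 s0-a->s1 s0-b->s1 s0-c->s1 s1-a->s2 s1-b->s2 s1-c->s2 s2-a->s0 s2-b->s0 s2-c->s0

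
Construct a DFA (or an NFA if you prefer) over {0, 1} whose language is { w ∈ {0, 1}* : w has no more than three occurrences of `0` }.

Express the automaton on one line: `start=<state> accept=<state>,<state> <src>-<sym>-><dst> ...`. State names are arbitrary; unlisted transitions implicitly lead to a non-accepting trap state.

start=S0 accept=S0,S1,S2,S3 S0-0->S1 S0-1->S0 S1-0->S2 S1-1->S1 S2-0->S3 S2-1->S2 S3-0->S4 S3-1->S3 S4-0->S4 S4-1->S4

Count `0`s, saturating at 4: states S0 through S3 mean 0 through 3 `0`s seen; S4 means more than 3. Each `0` increments (capped at S4); other symbols loop. Accept from {S0, S1, S2, S3}.
        0   1  
>* S0   S1  S0 
 * S1   S2  S1 
 * S2   S3  S2 
 * S3   S4  S3 
   S4   S4  S4 
(> = start, * = accepting)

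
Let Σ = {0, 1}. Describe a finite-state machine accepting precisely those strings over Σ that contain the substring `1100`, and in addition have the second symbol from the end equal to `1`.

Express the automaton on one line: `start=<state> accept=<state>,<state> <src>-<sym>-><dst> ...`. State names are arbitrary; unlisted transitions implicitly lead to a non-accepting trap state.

Build one automaton per condition and run them in lockstep. The first has 5 states tracking whether and how much of `1100` has been seen; the second has 7 states tracking the last 2 symbols read. A product state is a pair (one from each), accepting exactly when both do. Equivalent product states are then merged.
An 8-state machine:
        0   1  
>  q0   q0  q1 
   q1   q0  q2 
   q2   q3  q2 
   q3   q4  q1 
   q4   q4  q5 
   q5   q6  q7 
 * q6   q4  q5 
 * q7   q6  q7 
(> = start, * = accepting)

start=q0 accept=q6,q7 q0-0->q0 q0-1->q1 q1-0->q0 q1-1->q2 q2-0->q3 q2-1->q2 q3-0->q4 q3-1->q1 q4-0->q4 q4-1->q5 q5-0->q6 q5-1->q7 q6-0->q4 q6-1->q5 q7-0->q6 q7-1->q7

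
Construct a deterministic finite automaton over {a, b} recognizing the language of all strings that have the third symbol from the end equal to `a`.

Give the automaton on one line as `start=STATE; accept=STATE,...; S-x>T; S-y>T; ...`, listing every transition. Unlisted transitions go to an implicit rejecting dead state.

Because acceptance depends on a position counted from the end, the machine has to buffer the most recent 3 symbols. Make each state the string of the last up-to-3 symbols read; on input `x` shift the window left and append `x`. Accept when the buffered window has length 3 and begins with `a`.
15 states suffice.
          a    b  
>  s0     s1   s2 
   s1     s3   s4 
   s2     s5   s6 
   s3     s7   s8 
   s4     s9  s10 
   s5    s11  s12 
   s6    s13  s14 
 * s7     s7   s8 
 * s8     s9  s10 
 * s9    s11  s12 
 * s10   s13  s14 
   s11    s7   s8 
   s12    s9  s10 
   s13   s11  s12 
   s14   s13  s14 
(> = start, * = accepting)

start=s0; accept=s7,s8,s9,s10; s0-a>s1; s0-b>s2; s1-a>s3; s1-b>s4; s2-a>s5; s2-b>s6; s3-a>s7; s3-b>s8; s4-a>s9; s4-b>s10; s5-a>s11; s5-b>s12; s6-a>s13; s6-b>s14; s7-a>s7; s7-b>s8; s8-a>s9; s8-b>s10; s9-a>s11; s9-b>s12; s10-a>s13; s10-b>s14; s11-a>s7; s11-b>s8; s12-a>s9; s12-b>s10; s13-a>s11; s13-b>s12; s14-a>s13; s14-b>s14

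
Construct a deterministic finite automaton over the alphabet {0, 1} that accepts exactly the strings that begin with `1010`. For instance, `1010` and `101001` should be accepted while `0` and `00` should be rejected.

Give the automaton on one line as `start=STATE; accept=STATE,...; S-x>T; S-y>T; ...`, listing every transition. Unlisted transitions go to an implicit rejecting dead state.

start=q0; accept=q4; q0-0>q5; q0-1>q1; q1-0>q2; q1-1>q5; q2-0>q5; q2-1>q3; q3-0>q4; q3-1>q5; q4-0>q4; q4-1>q4; q5-0>q5; q5-1>q5

Walk along `1010` while the input agrees: from q0 take `1` to q1, and so on. Any deviation drops to the rejecting sink q5. Once q4 is reached the prefix is confirmed and every continuation is accepted.
        0   1  
>  q0   q5  q1 
   q1   q2  q5 
   q2   q5  q3 
   q3   q4  q5 
 * q4   q4  q4 
   q5   q5  q5 
(> = start, * = accepting)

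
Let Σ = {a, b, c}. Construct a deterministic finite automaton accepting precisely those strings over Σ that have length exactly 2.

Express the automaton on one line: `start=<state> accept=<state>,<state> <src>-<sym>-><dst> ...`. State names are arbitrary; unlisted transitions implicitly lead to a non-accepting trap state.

Count input length up to 3: every symbol moves from q0 toward q3, which means 'more than 2' and absorbs. Accept from {q2}.
With 4 states:
        a   b   c  
>  q0   q1  q1  q1 
   q1   q2  q2  q2 
 * q2   q3  q3  q3 
   q3   q3  q3  q3 
(> = start, * = accepting)

start=q0 accept=q2 q0-a->q1 q0-b->q1 q0-c->q1 q1-a->q2 q1-b->q2 q1-c->q2 q2-a->q3 q2-b->q3 q2-c->q3 q3-a->q3 q3-b->q3 q3-c->q3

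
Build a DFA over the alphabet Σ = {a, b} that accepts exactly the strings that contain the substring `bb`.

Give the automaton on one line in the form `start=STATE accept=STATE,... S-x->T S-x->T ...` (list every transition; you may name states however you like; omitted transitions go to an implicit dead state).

start=q0 accept=q2 q0-a->q0 q0-b->q1 q1-a->q0 q1-b->q2 q2-a->q2 q2-b->q2

States q0..q1 record the length of the longest prefix of `bb` that matches the current input suffix. Reaching q2 means `bb` has been seen, and we stay there forever. Accept from q2.
A 3-state machine:
        a   b  
>  q0   q0  q1 
   q1   q0  q2 
 * q2   q2  q2 
(> = start, * = accepting)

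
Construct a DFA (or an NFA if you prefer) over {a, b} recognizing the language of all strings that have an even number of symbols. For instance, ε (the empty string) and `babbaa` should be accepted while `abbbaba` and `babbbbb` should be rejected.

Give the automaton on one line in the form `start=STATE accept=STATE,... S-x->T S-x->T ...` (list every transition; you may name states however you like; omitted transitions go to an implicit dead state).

Count input length modulo 2: every symbol advances one step around the cycle q0 → q1 → q0. Accept at q0.
A 2-state machine:
        a   b  
>* q0   q1  q1 
   q1   q0  q0 
(> = start, * = accepting)

start=q0 accept=q0 q0-a->q1 q0-b->q1 q1-a->q0 q1-b->q0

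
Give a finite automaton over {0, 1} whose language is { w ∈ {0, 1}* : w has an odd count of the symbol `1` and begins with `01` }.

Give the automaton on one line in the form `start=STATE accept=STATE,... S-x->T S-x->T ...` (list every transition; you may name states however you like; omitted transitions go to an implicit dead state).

Handle the two conditions separately and then intersect. The first has 2 states tracking the count of `1`s modulo 2; the second has 4 states tracking whether the input so far still matches the prefix `01`. A product state is a pair (one from each), accepting exactly when both do.
        0   1  
>  q0   q1  q2 
   q1   q3  q4 
   q2   q2  q3 
   q3   q3  q2 
 * q4   q4  q5 
   q5   q5  q4 
(> = start, * = accepting)

start=q0 accept=q4 q0-0->q1 q0-1->q2 q1-0->q3 q1-1->q4 q2-0->q2 q2-1->q3 q3-0->q3 q3-1->q2 q4-0->q4 q4-1->q5 q5-0->q5 q5-1->q4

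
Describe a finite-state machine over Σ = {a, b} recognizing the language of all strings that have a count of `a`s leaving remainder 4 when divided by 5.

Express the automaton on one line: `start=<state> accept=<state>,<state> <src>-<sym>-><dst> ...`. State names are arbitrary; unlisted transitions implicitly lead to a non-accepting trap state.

start=q0 accept=q4 q0-a->q1 q0-b->q0 q1-a->q2 q1-b->q1 q2-a->q3 q2-b->q2 q3-a->q4 q3-b->q3 q4-a->q0 q4-b->q4

Keep the running count of `a`s modulo 5: each `a` advances along the cycle q0 → q1 → q2 → q3 → q4 → q0 while other symbols loop. Accept at q4.
A 5-state machine:
        a   b  
>  q0   q1  q0 
   q1   q2  q1 
   q2   q3  q2 
   q3   q4  q3 
 * q4   q0  q4 
(> = start, * = accepting)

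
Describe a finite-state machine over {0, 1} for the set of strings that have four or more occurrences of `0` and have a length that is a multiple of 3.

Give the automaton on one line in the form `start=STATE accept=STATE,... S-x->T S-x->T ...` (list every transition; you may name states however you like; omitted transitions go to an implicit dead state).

Run two small machines in parallel and take their product. One (6 states) tracks the count of `0`s, saturating at 5; the other (3 states) tracks the input length modulo 3. Each combined state is a pair, one component from each; accept when both components accept.
With 18 states:
          0    1  
>  S0     S1   S2 
   S1     S3   S4 
   S2     S4   S5 
   S3     S6   S7 
   S4     S7   S8 
   S5     S8   S0 
   S6     S9  S10 
   S7    S10  S11 
   S8    S11   S1 
   S9    S12  S13 
   S10   S13  S14 
   S11   S14   S3 
   S12   S15  S15 
   S13   S15  S16 
   S14   S16   S6 
 * S15   S17  S17 
 * S16   S17   S9 
   S17   S12  S12 
(> = start, * = accepting)

start=S0 accept=S15,S16 S0-0->S1 S0-1->S2 S1-0->S3 S1-1->S4 S2-0->S4 S2-1->S5 S3-0->S6 S3-1->S7 S4-0->S7 S4-1->S8 S5-0->S8 S5-1->S0 S6-0->S9 S6-1->S10 S7-0->S10 S7-1->S11 S8-0->S11 S8-1->S1 S9-0->S12 S9-1->S13 S10-0->S13 S10-1->S14 S11-0->S14 S11-1->S3 S12-0->S15 S12-1->S15 S13-0->S15 S13-1->S16 S14-0->S16 S14-1->S6 S15-0->S17 S15-1->S17 S16-0->S17 S16-1->S9 S17-0->S12 S17-1->S12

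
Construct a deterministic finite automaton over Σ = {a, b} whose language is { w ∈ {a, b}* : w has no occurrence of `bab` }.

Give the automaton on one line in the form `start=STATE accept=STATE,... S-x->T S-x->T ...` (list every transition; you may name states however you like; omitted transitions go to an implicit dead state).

This is the complement of 'contains `bab`'. Use the same substring-matching states — s0 through s3 holding how much of `bab` has just been matched — but flip the accepting set: everything except the trap s3 accepts.
With 4 states:
        a   b  
>* s0   s0  s1 
 * s1   s2  s1 
 * s2   s0  s3 
   s3   s3  s3 
(> = start, * = accepting)

start=s0 accept=s0,s1,s2 s0-a->s0 s0-b->s1 s1-a->s2 s1-b->s1 s2-a->s0 s2-b->s3 s3-a->s3 s3-b->s3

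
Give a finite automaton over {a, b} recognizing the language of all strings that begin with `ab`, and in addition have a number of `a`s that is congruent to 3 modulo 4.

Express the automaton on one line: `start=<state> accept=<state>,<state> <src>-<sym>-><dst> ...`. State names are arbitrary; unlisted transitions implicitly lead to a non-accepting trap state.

Run two small machines in parallel and take their product. One (4 states) tracks whether the input so far still matches the prefix `ab`; the other (4 states) tracks the count of `a`s modulo 4. Each combined state is a pair, one component from each; accept when both components accept.
        a   b  
>  q0   q1  q2 
   q1   q3  q4 
   q2   q5  q2 
   q3   q6  q3 
   q4   q7  q4 
   q5   q3  q5 
   q6   q2  q6 
   q7   q8  q7 
 * q8   q9  q8 
   q9   q4  q9 
(> = start, * = accepting)

start=q0 accept=q8 q0-a->q1 q0-b->q2 q1-a->q3 q1-b->q4 q2-a->q5 q2-b->q2 q3-a->q6 q3-b->q3 q4-a->q7 q4-b->q4 q5-a->q3 q5-b->q5 q6-a->q2 q6-b->q6 q7-a->q8 q7-b->q7 q8-a->q9 q8-b->q8 q9-a->q4 q9-b->q9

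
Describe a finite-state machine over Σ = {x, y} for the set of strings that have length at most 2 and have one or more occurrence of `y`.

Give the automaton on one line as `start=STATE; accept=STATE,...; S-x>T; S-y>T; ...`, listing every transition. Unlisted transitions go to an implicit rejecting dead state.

start=A; accept=C,E; A-x>B; A-y>C; B-x>D; B-y>E; C-x>E; C-y>E; D-x>D; D-y>D; E-x>D; E-y>D

Run two small machines in parallel and take their product. One (4 states) tracks the input length, saturating at 3; the other (3 states) tracks the count of `y`s, saturating at 2. Each combined state is a pair, one component from each; accept when both components accept. Equivalent product states are then merged.
With 5 states:
       x  y 
>  A   B  C 
   B   D  E 
 * C   E  E 
   D   D  D 
 * E   D  D 
(> = start, * = accepting)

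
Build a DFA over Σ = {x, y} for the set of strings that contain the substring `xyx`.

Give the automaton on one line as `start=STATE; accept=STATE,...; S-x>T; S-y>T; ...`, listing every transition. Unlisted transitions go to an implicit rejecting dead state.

States A..C record the length of the longest prefix of `xyx` that matches the current input suffix. Reaching D means `xyx` has been seen, and we stay there forever. Accept from D.
4 states suffice.
       x  y 
>  A   B  A 
   B   B  C 
   C   D  A 
 * D   D  D 
(> = start, * = accepting)

start=A; accept=D; A-x>B; A-y>A; B-x>B; B-y>C; C-x>D; C-y>A; D-x>D; D-y>D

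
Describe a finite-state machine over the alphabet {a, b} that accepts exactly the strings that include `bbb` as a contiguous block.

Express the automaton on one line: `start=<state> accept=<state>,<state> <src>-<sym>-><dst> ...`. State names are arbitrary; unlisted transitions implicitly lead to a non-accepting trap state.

Track how much of `bbb` has been matched so far: state S0 is no progress, S3 is the absorbing accept state reached once `bbb` has occurred. Intermediate states record partial matches; on a mismatch, fall back to the longest reusable overlap.
A 4-state machine:
        a   b  
>  S0   S0  S1 
   S1   S0  S2 
   S2   S0  S3 
 * S3   S3  S3 
(> = start, * = accepting)

start=S0 accept=S3 S0-a->S0 S0-b->S1 S1-a->S0 S1-b->S2 S2-a->S0 S2-b->S3 S3-a->S3 S3-b->S3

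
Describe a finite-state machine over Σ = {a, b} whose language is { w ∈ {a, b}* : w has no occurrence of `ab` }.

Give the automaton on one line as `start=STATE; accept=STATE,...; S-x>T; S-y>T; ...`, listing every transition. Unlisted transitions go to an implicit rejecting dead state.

start=s0; accept=s0,s1; s0-a>s1; s0-b>s0; s1-a>s1; s1-b>s2; s2-a>s2; s2-b>s2

This is the complement of 'contains `ab`'. Use the same substring-matching states — s0 through s2 holding how much of `ab` has just been matched — but flip the accepting set: everything except the trap s2 accepts.
A 3-state machine:
        a   b  
>* s0   s1  s0 
 * s1   s1  s2 
   s2   s2  s2 
(> = start, * = accepting)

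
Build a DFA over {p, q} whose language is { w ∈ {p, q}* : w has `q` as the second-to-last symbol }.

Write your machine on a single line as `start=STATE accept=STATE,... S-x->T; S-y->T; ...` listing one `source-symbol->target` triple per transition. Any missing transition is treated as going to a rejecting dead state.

A DFA must remember the last 2 symbols (since which symbol is second-to-last isn't known until the input ends). Use one state per possible window of the last ≤2 symbols; accept from those whose window starts with `q`.
With 7 states:
        p   q  
>  s0   s1  s2 
   s1   s3  s4 
   s2   s5  s6 
   s3   s3  s4 
   s4   s5  s6 
 * s5   s3  s4 
 * s6   s5  s6 
(> = start, * = accepting)

start=s0; accept=s5,s6; s0-p->s1; s0-q->s2; s1-p->s3; s1-q->s4; s2-p->s5; s2-q->s6; s3-p->s3; s3-q->s4; s4-p->s5; s4-q->s6; s5-p->s3; s5-q->s4; s6-p->s5; s6-q->s6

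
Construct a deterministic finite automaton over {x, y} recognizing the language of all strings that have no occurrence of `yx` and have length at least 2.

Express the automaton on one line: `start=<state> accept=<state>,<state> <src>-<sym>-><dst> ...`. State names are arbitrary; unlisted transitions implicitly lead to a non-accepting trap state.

Run two small machines in parallel and take their product. One (3 states) tracks partial matches of the forbidden pattern `yx`; the other (4 states) tracks the input length, saturating at 3. Each combined state is a pair, one component from each; accept when both components accept. Equivalent product states are then merged.
        x   y  
>  q0   q1  q2 
   q1   q3  q4 
   q2   q5  q4 
 * q3   q3  q4 
 * q4   q5  q4 
   q5   q5  q5 
(> = start, * = accepting)

start=q0 accept=q3,q4 q0-x->q1 q0-y->q2 q1-x->q3 q1-y->q4 q2-x->q5 q2-y->q4 q3-x->q3 q3-y->q4 q4-x->q5 q4-y->q4 q5-x->q5 q5-y->q5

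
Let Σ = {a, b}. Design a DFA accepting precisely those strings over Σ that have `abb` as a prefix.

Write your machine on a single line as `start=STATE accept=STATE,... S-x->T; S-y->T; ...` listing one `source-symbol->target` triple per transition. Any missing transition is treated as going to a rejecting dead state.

start=s0; accept=s3; s0-a->s1; s0-b->s4; s1-a->s4; s1-b->s2; s2-a->s4; s2-b->s3; s3-a->s3; s3-b->s3; s4-a->s4; s4-b->s4

Check the first 3 symbols one by one: s0 through s2 record how many have matched `abb` so far; any wrong symbol goes to the dead state s4. After all 3 match we enter the accepting sink s3.
With 5 states:
        a   b  
>  s0   s1  s4 
   s1   s4  s2 
   s2   s4  s3 
 * s3   s3  s3 
   s4   s4  s4 
(> = start, * = accepting)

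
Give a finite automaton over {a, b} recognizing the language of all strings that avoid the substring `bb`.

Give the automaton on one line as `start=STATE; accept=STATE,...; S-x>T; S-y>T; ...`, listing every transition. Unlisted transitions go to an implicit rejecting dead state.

start=s0; accept=s0,s1; s0-a>s0; s0-b>s1; s1-a>s0; s1-b>s2; s2-a>s2; s2-b>s2

Track partial matches of the forbidden pattern `bb`. State s2 is a dead state reached once `bb` has occurred; every other state accepts. s0 means no part of `bb` is currently matched.
3 states suffice.
        a   b  
>* s0   s0  s1 
 * s1   s0  s2 
   s2   s2  s2 
(> = start, * = accepting)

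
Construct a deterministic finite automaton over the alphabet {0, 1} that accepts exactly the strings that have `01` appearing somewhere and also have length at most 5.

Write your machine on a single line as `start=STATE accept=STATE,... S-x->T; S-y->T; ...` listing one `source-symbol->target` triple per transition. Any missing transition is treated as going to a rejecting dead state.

start=q0; accept=q4,q7,q10,q13; q0-0->q1; q0-1->q2; q1-0->q3; q1-1->q4; q2-0->q3; q2-1->q5; q3-0->q6; q3-1->q7; q4-0->q7; q4-1->q7; q5-0->q6; q5-1->q8; q6-0->q9; q6-1->q10; q7-0->q10; q7-1->q10; q8-0->q9; q8-1->q11; q9-0->q12; q9-1->q13; q10-0->q13; q10-1->q13; q11-0->q12; q11-1->q14; q12-0->q15; q12-1->q16; q13-0->q16; q13-1->q16; q14-0->q15; q14-1->q17; q15-0->q15; q15-1->q16; q16-0->q16; q16-1->q16; q17-0->q15; q17-1->q17

Build one automaton per condition and run them in lockstep. One (3 states) tracks whether and how much of `01` has been seen; the other (7 states) tracks the input length, saturating at 6. Each combined state is a pair, one component from each; accept when both components accept.
          0    1  
>  q0     q1   q2 
   q1     q3   q4 
   q2     q3   q5 
   q3     q6   q7 
 * q4     q7   q7 
   q5     q6   q8 
   q6     q9  q10 
 * q7    q10  q10 
   q8     q9  q11 
   q9    q12  q13 
 * q10   q13  q13 
   q11   q12  q14 
   q12   q15  q16 
 * q13   q16  q16 
   q14   q15  q17 
   q15   q15  q16 
   q16   q16  q16 
   q17   q15  q17 
(> = start, * = accepting)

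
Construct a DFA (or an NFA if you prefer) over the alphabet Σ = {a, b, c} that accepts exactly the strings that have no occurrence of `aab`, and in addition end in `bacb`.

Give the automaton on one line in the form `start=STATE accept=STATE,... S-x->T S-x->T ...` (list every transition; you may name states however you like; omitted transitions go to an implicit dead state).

start=q0 accept=q9 q0-a->q1 q0-b->q2 q0-c->q0 q1-a->q3 q1-b->q2 q1-c->q0 q2-a->q4 q2-b->q2 q2-c->q0 q3-a->q3 q3-b->q5 q3-c->q0 q4-a->q3 q4-b->q2 q4-c->q6 q5-a->q7 q5-b->q5 q5-c->q8 q6-a->q1 q6-b->q9 q6-c->q0 q7-a->q8 q7-b->q5 q7-c->q10 q8-a->q8 q8-b->q5 q8-c->q8 q9-a->q4 q9-b->q2 q9-c->q0 q10-a->q8 q10-b->q11 q10-c->q8 q11-a->q7 q11-b->q5 q11-c->q8

Build one automaton per condition and run them in lockstep. The first has 4 states tracking partial matches of the forbidden pattern `aab`; the second has 5 states tracking how much of the suffix `bacb` has currently been matched. A product state is a pair (one from each), accepting exactly when both do.
With 12 states:
          a    b    c  
>  q0     q1   q2   q0 
   q1     q3   q2   q0 
   q2     q4   q2   q0 
   q3     q3   q5   q0 
   q4     q3   q2   q6 
   q5     q7   q5   q8 
   q6     q1   q9   q0 
   q7     q8   q5  q10 
   q8     q8   q5   q8 
 * q9     q4   q2   q0 
   q10    q8  q11   q8 
   q11    q7   q5   q8 
(> = start, * = accepting)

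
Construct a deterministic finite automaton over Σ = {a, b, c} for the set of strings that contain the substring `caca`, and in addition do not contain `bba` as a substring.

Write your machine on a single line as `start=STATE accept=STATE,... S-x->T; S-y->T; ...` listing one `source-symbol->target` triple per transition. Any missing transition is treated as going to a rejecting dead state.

start=S0; accept=S7,S8,S9; S0-a->S0; S0-b->S1; S0-c->S2; S1-a->S0; S1-b->S3; S1-c->S2; S2-a->S4; S2-b->S1; S2-c->S2; S3-a->S5; S3-b->S3; S3-c->S2; S4-a->S0; S4-b->S1; S4-c->S6; S5-a->S5; S5-b->S5; S5-c->S5; S6-a->S7; S6-b->S1; S6-c->S2; S7-a->S7; S7-b->S8; S7-c->S7; S8-a->S7; S8-b->S9; S8-c->S7; S9-a->S5; S9-b->S9; S9-c->S7

Run two small machines in parallel and take their product. The first has 5 states tracking whether and how much of `caca` has been seen; the second has 4 states tracking partial matches of the forbidden pattern `bba`. A product state is a pair (one from each), accepting exactly when both do. Equivalent product states are then merged.
        a   b   c  
>  S0   S0  S1  S2 
   S1   S0  S3  S2 
   S2   S4  S1  S2 
   S3   S5  S3  S2 
   S4   S0  S1  S6 
   S5   S5  S5  S5 
   S6   S7  S1  S2 
 * S7   S7  S8  S7 
 * S8   S7  S9  S7 
 * S9   S5  S9  S7 
(> = start, * = accepting)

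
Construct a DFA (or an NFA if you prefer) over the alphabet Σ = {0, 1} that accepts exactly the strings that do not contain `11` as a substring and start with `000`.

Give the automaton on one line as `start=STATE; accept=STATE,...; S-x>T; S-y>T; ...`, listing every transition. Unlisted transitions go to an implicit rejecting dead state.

start=s0; accept=s4,s5; s0-0>s1; s0-1>s2; s1-0>s3; s1-1>s2; s2-0>s2; s2-1>s2; s3-0>s4; s3-1>s2; s4-0>s4; s4-1>s5; s5-0>s4; s5-1>s2

Run two small machines in parallel and take their product. One (3 states) tracks partial matches of the forbidden pattern `11`; the other (5 states) tracks whether the input so far still matches the prefix `000`. Each combined state is a pair, one component from each; accept when both components accept. After merging equivalent states the machine shrinks.
        0   1  
>  s0   s1  s2 
   s1   s3  s2 
   s2   s2  s2 
   s3   s4  s2 
 * s4   s4  s5 
 * s5   s4  s2 
(> = start, * = accepting)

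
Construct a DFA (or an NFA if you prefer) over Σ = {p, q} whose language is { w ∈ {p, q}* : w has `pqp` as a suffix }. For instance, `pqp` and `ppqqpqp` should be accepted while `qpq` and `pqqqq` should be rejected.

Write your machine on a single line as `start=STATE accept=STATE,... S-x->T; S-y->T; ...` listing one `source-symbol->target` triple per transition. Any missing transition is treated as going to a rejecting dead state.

start=S0; accept=S3; S0-p->S1; S0-q->S0; S1-p->S1; S1-q->S2; S2-p->S3; S2-q->S0; S3-p->S1; S3-q->S2

Let each state record the length of the longest suffix of the input read so far that is also a prefix of `pqp`. S1 means the last symbol is `p`; S2 means the last 2 symbols are `pq`; S3 means the last 3 symbols are `pqp`. Accept only at S3, where the string currently ends in `pqp`.
A 4-state machine:
        p   q  
>  S0   S1  S0 
   S1   S1  S2 
   S2   S3  S0 
 * S3   S1  S2 
(> = start, * = accepting)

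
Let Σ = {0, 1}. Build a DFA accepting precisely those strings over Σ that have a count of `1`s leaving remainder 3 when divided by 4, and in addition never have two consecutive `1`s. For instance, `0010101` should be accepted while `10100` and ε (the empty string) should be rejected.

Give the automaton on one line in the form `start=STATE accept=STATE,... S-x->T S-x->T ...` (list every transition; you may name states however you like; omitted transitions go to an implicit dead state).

start=q0 accept=q6,q7 q0-0->q0 q0-1->q1 q1-0->q2 q1-1->q3 q2-0->q2 q2-1->q4 q3-0->q3 q3-1->q3 q4-0->q5 q4-1->q3 q5-0->q5 q5-1->q6 q6-0->q7 q6-1->q3 q7-0->q7 q7-1->q8 q8-0->q0 q8-1->q3

Handle the two conditions separately and then intersect. The first has 4 states tracking the count of `1`s modulo 4; the second has 3 states tracking partial matches of the forbidden pattern `11`. A product state is a pair (one from each), accepting exactly when both do. Equivalent product states are then merged.
A 9-state machine:
        0   1  
>  q0   q0  q1 
   q1   q2  q3 
   q2   q2  q4 
   q3   q3  q3 
   q4   q5  q3 
   q5   q5  q6 
 * q6   q7  q3 
 * q7   q7  q8 
   q8   q0  q3 
(> = start, * = accepting)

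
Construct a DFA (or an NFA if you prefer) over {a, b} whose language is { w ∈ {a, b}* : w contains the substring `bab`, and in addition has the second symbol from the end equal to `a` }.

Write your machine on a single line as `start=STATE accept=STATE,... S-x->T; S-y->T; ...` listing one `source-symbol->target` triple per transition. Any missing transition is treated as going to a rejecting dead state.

Run two small machines in parallel and take their product. One (4 states) tracks whether and how much of `bab` has been seen; the other (7 states) tracks the last 2 symbols read. Each combined state is a pair, one component from each; accept when both components accept.
          a    b  
>  S0     S1   S2 
   S1     S3   S4 
   S2     S5   S6 
   S3     S3   S4 
   S4     S5   S6 
   S5     S3   S7 
   S6     S5   S6 
 * S7     S8   S9 
   S8    S10   S7 
   S9     S8   S9 
 * S10   S10   S7 
(> = start, * = accepting)

start=S0; accept=S7,S10; S0-a->S1; S0-b->S2; S1-a->S3; S1-b->S4; S2-a->S5; S2-b->S6; S3-a->S3; S3-b->S4; S4-a->S5; S4-b->S6; S5-a->S3; S5-b->S7; S6-a->S5; S6-b->S6; S7-a->S8; S7-b->S9; S8-a->S10; S8-b->S7; S9-a->S8; S9-b->S9; S10-a->S10; S10-b->S7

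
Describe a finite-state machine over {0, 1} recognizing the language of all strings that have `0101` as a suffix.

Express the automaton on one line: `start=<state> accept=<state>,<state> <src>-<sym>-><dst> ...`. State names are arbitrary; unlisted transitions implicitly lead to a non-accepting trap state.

Let each state record the length of the longest suffix of the input read so far that is also a prefix of `0101`. q1 means the last symbol is `0`; q2 means the last 2 symbols are `01`; q3 means the last 3 symbols are `010`; q4 means the last 4 symbols are `0101`. Accept only at q4, where the string currently ends in `0101`.
        0   1  
>  q0   q1  q0 
   q1   q1  q2 
   q2   q3  q0 
   q3   q1  q4 
 * q4   q3  q0 
(> = start, * = accepting)

start=q0 accept=q4 q0-0->q1 q0-1->q0 q1-0->q1 q1-1->q2 q2-0->q3 q2-1->q0 q3-0->q1 q3-1->q4 q4-0->q3 q4-1->q0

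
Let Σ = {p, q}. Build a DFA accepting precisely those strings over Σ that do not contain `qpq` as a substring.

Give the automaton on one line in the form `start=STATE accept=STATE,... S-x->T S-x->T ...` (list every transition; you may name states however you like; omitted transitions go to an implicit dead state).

Track partial matches of the forbidden pattern `qpq`. State D is a dead state reached once `qpq` has occurred; every other state accepts. A means no part of `qpq` is currently matched.
4 states suffice.
       p  q 
>* A   A  B 
 * B   C  B 
 * C   A  D 
   D   D  D 
(> = start, * = accepting)

start=A accept=A,B,C A-p->A A-q->B B-p->C B-q->B C-p->A C-q->D D-p->D D-q->D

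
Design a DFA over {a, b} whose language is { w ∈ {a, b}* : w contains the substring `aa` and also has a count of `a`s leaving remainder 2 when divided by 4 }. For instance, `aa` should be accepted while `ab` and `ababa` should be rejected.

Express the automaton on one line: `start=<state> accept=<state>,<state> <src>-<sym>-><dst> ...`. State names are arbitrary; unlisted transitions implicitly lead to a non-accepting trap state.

start=q0 accept=q2 q0-a->q1 q0-b->q0 q1-a->q2 q1-b->q3 q2-a->q4 q2-b->q2 q3-a->q5 q3-b->q3 q4-a->q6 q4-b->q4 q5-a->q4 q5-b->q7 q6-a->q8 q6-b->q6 q7-a->q9 q7-b->q7 q8-a->q2 q8-b->q8 q9-a->q6 q9-b->q10 q10-a->q11 q10-b->q10 q11-a->q8 q11-b->q0

Handle the two conditions separately and then intersect. The first has 3 states tracking whether and how much of `aa` has been seen; the second has 4 states tracking the count of `a`s modulo 4. A product state is a pair (one from each), accepting exactly when both do.
          a    b  
>  q0     q1   q0 
   q1     q2   q3 
 * q2     q4   q2 
   q3     q5   q3 
   q4     q6   q4 
   q5     q4   q7 
   q6     q8   q6 
   q7     q9   q7 
   q8     q2   q8 
   q9     q6  q10 
   q10   q11  q10 
   q11    q8   q0 
(> = start, * = accepting)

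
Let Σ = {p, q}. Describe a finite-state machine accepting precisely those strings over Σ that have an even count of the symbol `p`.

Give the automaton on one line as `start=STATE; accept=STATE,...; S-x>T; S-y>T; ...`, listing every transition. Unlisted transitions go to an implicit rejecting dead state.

start=S0; accept=S0; S0-p>S1; S0-q>S0; S1-p>S0; S1-q>S1

Keep the running count of `p`s modulo 2: each `p` advances along the cycle S0 → S1 → S0 while other symbols loop. Accept at S0.
        p   q  
>* S0   S1  S0 
   S1   S0  S1 
(> = start, * = accepting)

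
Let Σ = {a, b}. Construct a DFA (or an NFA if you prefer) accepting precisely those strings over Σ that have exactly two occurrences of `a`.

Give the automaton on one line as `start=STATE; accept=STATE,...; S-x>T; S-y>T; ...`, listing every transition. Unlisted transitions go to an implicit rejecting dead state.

Only the number of `a`s matters, and only up to 3. Make a chain S0 → S1 → S2 → S3 advanced by each `a` (with S3 absorbing); every other symbol self-loops. The accepting set is {S2}.
        a   b  
>  S0   S1  S0 
   S1   S2  S1 
 * S2   S3  S2 
   S3   S3  S3 
(> = start, * = accepting)

start=S0; accept=S2; S0-a>S1; S0-b>S0; S1-a>S2; S1-b>S1; S2-a>S3; S2-b>S2; S3-a>S3; S3-b>S3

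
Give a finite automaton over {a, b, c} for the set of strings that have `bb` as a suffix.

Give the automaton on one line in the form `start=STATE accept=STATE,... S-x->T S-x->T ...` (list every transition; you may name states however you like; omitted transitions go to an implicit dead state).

start=q0 accept=q2 q0-a->q0 q0-b->q1 q0-c->q0 q1-a->q0 q1-b->q2 q1-c->q0 q2-a->q0 q2-b->q2 q2-c->q0

Let each state record the length of the longest suffix of the input read so far that is also a prefix of `bb`. q1 means the last symbol is `b`; q2 means the last 2 symbols are `bb`. Accept only at q2, where the string currently ends in `bb`.
        a   b   c  
>  q0   q0  q1  q0 
   q1   q0  q2  q0 
 * q2   q0  q2  q0 
(> = start, * = accepting)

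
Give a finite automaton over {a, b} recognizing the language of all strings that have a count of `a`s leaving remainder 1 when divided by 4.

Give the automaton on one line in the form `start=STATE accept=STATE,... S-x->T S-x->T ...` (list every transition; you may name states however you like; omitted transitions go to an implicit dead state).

Keep the running count of `a`s modulo 4: each `a` advances along the cycle q0 → q1 → q2 → q3 → q0 while other symbols loop. Accept at q1.
With 4 states:
        a   b  
>  q0   q1  q0 
 * q1   q2  q1 
   q2   q3  q2 
   q3   q0  q3 
(> = start, * = accepting)

start=q0 accept=q1 q0-a->q1 q0-b->q0 q1-a->q2 q1-b->q1 q2-a->q3 q2-b->q2 q3-a->q0 q3-b->q3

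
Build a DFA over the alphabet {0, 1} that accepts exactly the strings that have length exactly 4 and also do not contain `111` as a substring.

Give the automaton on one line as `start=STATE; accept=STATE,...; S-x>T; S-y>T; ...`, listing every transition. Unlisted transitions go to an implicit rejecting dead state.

Build one automaton per condition and run them in lockstep. The first has 6 states tracking the input length, saturating at 5; the second has 4 states tracking partial matches of the forbidden pattern `111`. A product state is a pair (one from each), accepting exactly when both do. After merging equivalent states the machine shrinks.
10 states suffice.
        0   1  
>  q0   q1  q2 
   q1   q3  q4 
   q2   q3  q5 
   q3   q6  q6 
   q4   q6  q7 
   q5   q6  q8 
   q6   q9  q9 
   q7   q9  q8 
   q8   q8  q8 
 * q9   q8  q8 
(> = start, * = accepting)

start=q0; accept=q9; q0-0>q1; q0-1>q2; q1-0>q3; q1-1>q4; q2-0>q3; q2-1>q5; q3-0>q6; q3-1>q6; q4-0>q6; q4-1>q7; q5-0>q6; q5-1>q8; q6-0>q9; q6-1>q9; q7-0>q9; q7-1>q8; q8-0>q8; q8-1>q8; q9-0>q8; q9-1>q8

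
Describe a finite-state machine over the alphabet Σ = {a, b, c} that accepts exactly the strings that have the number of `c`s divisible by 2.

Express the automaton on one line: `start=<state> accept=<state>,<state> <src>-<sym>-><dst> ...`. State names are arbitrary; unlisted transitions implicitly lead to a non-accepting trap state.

The only thing that matters is how many `c`s have appeared, reduced mod 2. Use one state per residue: q0 for 0, …, q1 for 1. Reading `c` moves to the next residue; anything else stays put. q0 is accepting.
A 2-state machine:
        a   b   c  
>* q0   q0  q0  q1 
   q1   q1  q1  q0 
(> = start, * = accepting)

start=q0 accept=q0 q0-a->q0 q0-b->q0 q0-c->q1 q1-a->q1 q1-b->q1 q1-c->q0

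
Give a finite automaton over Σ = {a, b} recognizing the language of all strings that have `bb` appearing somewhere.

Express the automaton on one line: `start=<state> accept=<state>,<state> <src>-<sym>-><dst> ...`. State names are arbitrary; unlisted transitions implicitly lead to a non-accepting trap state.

Track how much of `bb` has been matched so far: state q0 is no progress, q2 is the absorbing accept state reached once `bb` has occurred. Intermediate states record partial matches; on a mismatch, fall back to the longest reusable overlap.
With 3 states:
        a   b  
>  q0   q0  q1 
   q1   q0  q2 
 * q2   q2  q2 
(> = start, * = accepting)

start=q0 accept=q2 q0-a->q0 q0-b->q1 q1-a->q0 q1-b->q2 q2-a->q2 q2-b->q2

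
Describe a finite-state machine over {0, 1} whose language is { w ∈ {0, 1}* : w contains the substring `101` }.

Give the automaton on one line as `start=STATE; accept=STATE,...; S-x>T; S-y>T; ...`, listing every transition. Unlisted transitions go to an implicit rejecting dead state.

States q0..q2 record the length of the longest prefix of `101` that matches the current input suffix. Reaching q3 means `101` has been seen, and we stay there forever. Accept from q3.
4 states suffice.
        0   1  
>  q0   q0  q1 
   q1   q2  q1 
   q2   q0  q3 
 * q3   q3  q3 
(> = start, * = accepting)

start=q0; accept=q3; q0-0>q0; q0-1>q1; q1-0>q2; q1-1>q1; q2-0>q0; q2-1>q3; q3-0>q3; q3-1>q3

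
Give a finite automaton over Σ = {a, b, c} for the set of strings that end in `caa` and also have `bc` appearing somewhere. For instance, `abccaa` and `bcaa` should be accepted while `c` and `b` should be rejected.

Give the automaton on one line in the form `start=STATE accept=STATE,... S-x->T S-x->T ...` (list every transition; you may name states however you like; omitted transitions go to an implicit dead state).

start=s0 accept=s8 s0-a->s0 s0-b->s1 s0-c->s2 s1-a->s0 s1-b->s1 s1-c->s3 s2-a->s4 s2-b->s1 s2-c->s2 s3-a->s5 s3-b->s6 s3-c->s3 s4-a->s7 s4-b->s1 s4-c->s2 s5-a->s8 s5-b->s6 s5-c->s3 s6-a->s6 s6-b->s6 s6-c->s3 s7-a->s0 s7-b->s1 s7-c->s2 s8-a->s6 s8-b->s6 s8-c->s3

Handle the two conditions separately and then intersect. One (4 states) tracks how much of the suffix `caa` has currently been matched; the other (3 states) tracks whether and how much of `bc` has been seen. Each combined state is a pair, one component from each; accept when both components accept.
With 9 states:
        a   b   c  
>  s0   s0  s1  s2 
   s1   s0  s1  s3 
   s2   s4  s1  s2 
   s3   s5  s6  s3 
   s4   s7  s1  s2 
   s5   s8  s6  s3 
   s6   s6  s6  s3 
   s7   s0  s1  s2 
 * s8   s6  s6  s3 
(> = start, * = accepting)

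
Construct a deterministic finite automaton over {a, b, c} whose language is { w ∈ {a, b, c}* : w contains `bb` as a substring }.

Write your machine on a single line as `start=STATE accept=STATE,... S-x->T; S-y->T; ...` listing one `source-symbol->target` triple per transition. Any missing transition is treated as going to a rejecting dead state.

start=S0; accept=S2; S0-a->S0; S0-b->S1; S0-c->S0; S1-a->S0; S1-b->S2; S1-c->S0; S2-a->S2; S2-b->S2; S2-c->S2

States S0..S1 record the length of the longest prefix of `bb` that matches the current input suffix. Reaching S2 means `bb` has been seen, and we stay there forever. Accept from S2.
3 states suffice.
        a   b   c  
>  S0   S0  S1  S0 
   S1   S0  S2  S0 
 * S2   S2  S2  S2 
(> = start, * = accepting)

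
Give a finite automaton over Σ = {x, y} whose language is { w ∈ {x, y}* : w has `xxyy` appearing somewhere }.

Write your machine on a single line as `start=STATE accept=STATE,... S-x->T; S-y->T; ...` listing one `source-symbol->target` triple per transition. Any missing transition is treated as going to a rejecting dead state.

Track how much of `xxyy` has been matched so far: state S0 is no progress, S4 is the absorbing accept state reached once `xxyy` has occurred. Intermediate states record partial matches; on a mismatch, fall back to the longest reusable overlap.
With 5 states:
        x   y  
>  S0   S1  S0 
   S1   S2  S0 
   S2   S2  S3 
   S3   S1  S4 
 * S4   S4  S4 
(> = start, * = accepting)

start=S0; accept=S4; S0-x->S1; S0-y->S0; S1-x->S2; S1-y->S0; S2-x->S2; S2-y->S3; S3-x->S1; S3-y->S4; S4-x->S4; S4-y->S4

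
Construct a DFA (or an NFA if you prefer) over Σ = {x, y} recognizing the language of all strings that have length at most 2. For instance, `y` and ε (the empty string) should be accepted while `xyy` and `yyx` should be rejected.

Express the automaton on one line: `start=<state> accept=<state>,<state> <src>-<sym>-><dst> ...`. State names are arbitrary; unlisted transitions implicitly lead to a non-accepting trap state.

start=q0 accept=q0,q1,q2 q0-x->q1 q0-y->q1 q1-x->q2 q1-y->q2 q2-x->q3 q2-y->q3 q3-x->q3 q3-y->q3

Count input length up to 3: every symbol moves from q0 toward q3, which means 'more than 2' and absorbs. Accept from {q0, q1, q2}.
With 4 states:
        x   y  
>* q0   q1  q1 
 * q1   q2  q2 
 * q2   q3  q3 
   q3   q3  q3 
(> = start, * = accepting)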